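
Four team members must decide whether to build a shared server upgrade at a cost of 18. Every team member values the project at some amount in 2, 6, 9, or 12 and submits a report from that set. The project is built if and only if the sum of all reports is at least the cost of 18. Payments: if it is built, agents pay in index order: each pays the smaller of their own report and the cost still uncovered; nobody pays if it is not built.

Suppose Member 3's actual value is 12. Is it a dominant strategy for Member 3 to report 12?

No

Consider the case where Member 1 reports 2, Member 2 reports 2 and Member 4 reports 6.
Truthful report 12: project built, pays 12, utility 12 - 12 = 0.
Report 9 instead: project built, pays 9, utility 12 - 9 = 3.
Since 3 > 0, reporting 9 is strictly better here, so truthful reporting is not dominant.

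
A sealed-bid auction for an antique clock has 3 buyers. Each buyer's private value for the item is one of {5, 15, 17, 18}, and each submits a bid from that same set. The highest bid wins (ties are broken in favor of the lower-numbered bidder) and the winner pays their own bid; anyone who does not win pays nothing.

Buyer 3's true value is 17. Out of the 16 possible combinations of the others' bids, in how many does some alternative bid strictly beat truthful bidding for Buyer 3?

Others bid (5, 5): truth gives 0; bid 15 gives 2 > 0. Violating.
Others bid (5, 15): truth gives 0; no alternative beats it.
Others bid (5, 17): truth gives 0; no alternative beats it.
(Checking all 16 profiles: 1 has a profitable deviation, 15 do not.)

1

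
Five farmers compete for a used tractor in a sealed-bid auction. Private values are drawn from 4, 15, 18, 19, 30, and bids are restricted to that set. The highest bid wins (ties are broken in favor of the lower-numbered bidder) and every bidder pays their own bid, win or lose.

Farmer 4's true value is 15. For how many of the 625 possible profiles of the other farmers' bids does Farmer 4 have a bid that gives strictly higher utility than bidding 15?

623

Others bid (4, 4, 4, 18): truth gives -15; bid 18 gives -3 > -15. Violating.
Others bid (4, 4, 4, 19): truth gives -15; bid 4 gives -4 > -15. Violating.
Others bid (4, 4, 4, 30): truth gives -15; bid 4 gives -4 > -15. Violating.
Others bid (4, 4, 15, 4): truth gives -15; bid 18 gives -3 > -15. Violating.
Others bid (4, 4, 4, 4): truth gives 0; no alternative beats it.
Others bid (4, 4, 4, 15): truth gives 0; no alternative beats it.
(Checking all 625 profiles: 623 have a profitable deviation, 2 do not.)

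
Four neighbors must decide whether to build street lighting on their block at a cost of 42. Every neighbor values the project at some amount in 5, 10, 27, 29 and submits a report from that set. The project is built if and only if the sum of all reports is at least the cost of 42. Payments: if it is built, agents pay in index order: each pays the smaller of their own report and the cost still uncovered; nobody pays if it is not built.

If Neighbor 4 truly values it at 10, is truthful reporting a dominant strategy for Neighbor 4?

Yes

Check each profile of the others' reports and compare truth against every alternative report.
Others report (5, 10, 27): truth gives 10, best alternative gives 10.
Others report (5, 10, 29): truth gives 10, best alternative gives 10.
Others report (5, 27, 10): truth gives 10, best alternative gives 10.
Others report (5, 27, 27): truth gives 10, best alternative gives 10.
Others report (5, 27, 29): truth gives 10, best alternative gives 10.
Others report (5, 29, 10): truth gives 10, best alternative gives 10.
(Remaining 58 profiles checked similarly; truth is weakly best in each.)
In every case the truthful report is at least as good as any alternative, so it is a dominant strategy.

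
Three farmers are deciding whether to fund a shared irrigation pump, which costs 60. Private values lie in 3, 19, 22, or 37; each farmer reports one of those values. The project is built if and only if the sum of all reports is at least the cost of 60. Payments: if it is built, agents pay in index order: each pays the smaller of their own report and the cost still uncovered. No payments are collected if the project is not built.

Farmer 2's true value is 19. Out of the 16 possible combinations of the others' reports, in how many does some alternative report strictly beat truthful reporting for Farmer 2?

3

Others report (22, 37): truth gives 0; report 3 gives 16 > 0. Violating.
Others report (37, 22): truth gives 0; report 3 gives 16 > 0. Violating.
Others report (37, 37): truth gives 0; report 3 gives 16 > 0. Violating.
Others report (3, 3): truth gives 0; no alternative beats it.
Others report (3, 19): truth gives 0; no alternative beats it.
(Checking all 16 profiles: 3 have a profitable deviation, 13 do not.)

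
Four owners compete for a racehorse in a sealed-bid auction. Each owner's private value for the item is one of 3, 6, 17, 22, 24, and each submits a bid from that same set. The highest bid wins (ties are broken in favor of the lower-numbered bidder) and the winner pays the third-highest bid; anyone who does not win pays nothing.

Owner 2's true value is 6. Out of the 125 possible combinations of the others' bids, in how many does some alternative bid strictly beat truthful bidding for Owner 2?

9

Others bid (3, 3, 17): truth gives 0; bid 17 gives 3 > 0. Violating.
Others bid (3, 3, 22): truth gives 0; bid 22 gives 3 > 0. Violating.
Others bid (3, 3, 24): truth gives 0; bid 24 gives 3 > 0. Violating.
Others bid (3, 17, 3): truth gives 0; bid 17 gives 3 > 0. Violating.
Others bid (3, 3, 3): truth gives 3; no alternative beats it.
Others bid (3, 3, 6): truth gives 3; no alternative beats it.
(Checking all 125 profiles: 9 have a profitable deviation, 116 do not.)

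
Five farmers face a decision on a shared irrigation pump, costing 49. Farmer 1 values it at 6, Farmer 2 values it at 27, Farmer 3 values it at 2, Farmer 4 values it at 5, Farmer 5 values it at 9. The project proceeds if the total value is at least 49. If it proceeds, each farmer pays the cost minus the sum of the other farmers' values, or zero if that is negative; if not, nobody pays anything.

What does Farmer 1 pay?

Total value 49 ≥ cost 49, so the project is built.
The other farmers' values sum to 43.
Cost minus that sum is 49 - 43 = 6.

6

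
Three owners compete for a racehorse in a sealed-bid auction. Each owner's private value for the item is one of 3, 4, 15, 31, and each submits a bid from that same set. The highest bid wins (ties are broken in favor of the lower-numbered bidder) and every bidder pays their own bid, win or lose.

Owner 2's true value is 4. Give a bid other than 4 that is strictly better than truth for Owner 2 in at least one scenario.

Suppose Owner 1 bids 3 and Owner 3 bids 15.
Bid 4: loses but pays 4, utility -4.
Bid 3: loses but pays 3, utility -3.
So bidding 3 beats truth here (-3 > -4).

3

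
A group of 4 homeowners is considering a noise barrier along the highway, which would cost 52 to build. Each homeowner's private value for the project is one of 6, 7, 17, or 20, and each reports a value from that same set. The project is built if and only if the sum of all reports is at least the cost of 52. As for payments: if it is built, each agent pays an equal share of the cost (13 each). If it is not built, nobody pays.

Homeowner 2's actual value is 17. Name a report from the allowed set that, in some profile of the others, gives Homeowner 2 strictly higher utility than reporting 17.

20

Suppose Homeowner 1 reports 6, Homeowner 3 reports 6 and Homeowner 4 reports 20.
Report 17: project not built, utility 0.
Report 20: project built, pays 13, utility 17 - 13 = 4.
So reporting 20 beats truth here (4 > 0).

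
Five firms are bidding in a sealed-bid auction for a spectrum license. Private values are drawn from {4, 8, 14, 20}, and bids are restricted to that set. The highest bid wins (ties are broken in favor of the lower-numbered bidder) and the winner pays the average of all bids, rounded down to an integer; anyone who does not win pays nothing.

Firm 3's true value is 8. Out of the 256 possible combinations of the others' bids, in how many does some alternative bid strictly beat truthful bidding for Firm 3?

7

Others bid (4, 8, 4, 4): truth gives 0; bid 14 gives 2 > 0. Violating.
Others bid (4, 8, 4, 8): truth gives 0; bid 14 gives 1 > 0. Violating.
Others bid (4, 8, 8, 4): truth gives 0; bid 14 gives 1 > 0. Violating.
Others bid (8, 4, 4, 4): truth gives 0; bid 14 gives 2 > 0. Violating.
Others bid (4, 4, 4, 4): truth gives 4; no alternative beats it.
Others bid (4, 4, 4, 8): truth gives 3; no alternative beats it.
(Checking all 256 profiles: 7 have a profitable deviation, 249 do not.)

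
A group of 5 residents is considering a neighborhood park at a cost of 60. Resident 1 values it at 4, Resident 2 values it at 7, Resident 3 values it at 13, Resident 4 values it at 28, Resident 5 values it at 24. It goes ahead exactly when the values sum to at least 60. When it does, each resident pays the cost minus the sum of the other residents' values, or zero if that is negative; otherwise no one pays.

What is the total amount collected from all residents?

Total value 76 ≥ cost 60, so it is built.
Resident 1: others sum to 72; max(0, 60 - 72) = 0.
Resident 2: others sum to 69; max(0, 60 - 69) = 0.
Resident 3: others sum to 63; max(0, 60 - 63) = 0.
Resident 4: others sum to 48; max(0, 60 - 48) = 12.
Resident 5: others sum to 52; max(0, 60 - 52) = 8.
Total collected = 0 + 0 + 0 + 12 + 8 = 20.

20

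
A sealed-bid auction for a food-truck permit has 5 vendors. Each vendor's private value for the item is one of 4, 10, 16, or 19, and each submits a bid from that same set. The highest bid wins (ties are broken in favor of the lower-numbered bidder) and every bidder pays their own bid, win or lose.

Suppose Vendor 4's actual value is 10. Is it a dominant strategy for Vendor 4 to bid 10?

Consider the case where Vendor 1 bids 4, Vendor 2 bids 4, Vendor 3 bids 4 and Vendor 5 bids 16.
Truthful bid 10: loses but pays 10, utility -10.
Bid 4 instead: loses but pays 4, utility -4.
Since -4 > -10, bidding 4 is strictly better here, so truthful bidding is not dominant.

No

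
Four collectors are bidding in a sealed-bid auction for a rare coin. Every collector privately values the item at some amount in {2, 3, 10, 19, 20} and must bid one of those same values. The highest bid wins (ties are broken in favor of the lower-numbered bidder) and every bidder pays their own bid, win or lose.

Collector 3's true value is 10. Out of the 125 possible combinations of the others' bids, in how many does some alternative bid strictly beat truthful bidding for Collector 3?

115

Others bid (2, 2, 2): truth gives 0; bid 3 gives 7 > 0. Violating.
Others bid (2, 2, 3): truth gives 0; bid 3 gives 7 > 0. Violating.
Others bid (2, 2, 19): truth gives -10; bid 2 gives -2 > -10. Violating.
Others bid (2, 2, 20): truth gives -10; bid 2 gives -2 > -10. Violating.
Others bid (2, 2, 10): truth gives 0; no alternative beats it.
Others bid (2, 3, 2): truth gives 0; no alternative beats it.
(Checking all 125 profiles: 115 have a profitable deviation, 10 do not.)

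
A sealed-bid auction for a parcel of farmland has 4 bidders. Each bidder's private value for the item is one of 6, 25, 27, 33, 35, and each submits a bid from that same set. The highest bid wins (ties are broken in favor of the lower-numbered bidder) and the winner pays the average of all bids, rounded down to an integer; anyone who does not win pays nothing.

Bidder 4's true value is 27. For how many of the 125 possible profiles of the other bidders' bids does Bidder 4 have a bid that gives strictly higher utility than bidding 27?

Others bid (6, 6, 6): truth gives 16; bid 25 gives 17 > 16. Violating.
Others bid (6, 6, 27): truth gives 0; bid 33 gives 9 > 0. Violating.
Others bid (6, 6, 33): truth gives 0; bid 35 gives 7 > 0. Violating.
Others bid (6, 25, 27): truth gives 0; bid 33 gives 5 > 0. Violating.
Others bid (6, 6, 25): truth gives 11; no alternative beats it.
Others bid (6, 6, 35): truth gives 0; no alternative beats it.
(Checking all 125 profiles: 31 have a profitable deviation, 94 do not.)

31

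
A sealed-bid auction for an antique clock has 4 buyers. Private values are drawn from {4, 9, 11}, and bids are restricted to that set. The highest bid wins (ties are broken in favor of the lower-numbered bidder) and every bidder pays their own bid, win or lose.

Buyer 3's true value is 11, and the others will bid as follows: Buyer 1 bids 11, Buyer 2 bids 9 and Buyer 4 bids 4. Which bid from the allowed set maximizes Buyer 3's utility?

Bid 4: loses but pays 4, utility -4.
Bid 9: loses but pays 9, utility -9.
Bid 11: loses but pays 11, utility -11.
The best choice is 4 with utility -4.

4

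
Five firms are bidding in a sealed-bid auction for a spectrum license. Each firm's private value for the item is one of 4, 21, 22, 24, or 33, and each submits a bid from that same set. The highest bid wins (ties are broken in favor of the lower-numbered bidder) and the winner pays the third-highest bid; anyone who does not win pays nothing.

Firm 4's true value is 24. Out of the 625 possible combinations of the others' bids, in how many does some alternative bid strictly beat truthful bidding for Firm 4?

108

Others bid (4, 4, 4, 33): truth gives 0; bid 33 gives 20 > 0. Violating.
Others bid (4, 4, 21, 33): truth gives 0; bid 33 gives 3 > 0. Violating.
Others bid (4, 4, 22, 33): truth gives 0; bid 33 gives 2 > 0. Violating.
Others bid (4, 4, 24, 4): truth gives 0; bid 33 gives 20 > 0. Violating.
Others bid (4, 4, 4, 4): truth gives 20; no alternative beats it.
Others bid (4, 4, 4, 21): truth gives 20; no alternative beats it.
(Checking all 625 profiles: 108 have a profitable deviation, 517 do not.)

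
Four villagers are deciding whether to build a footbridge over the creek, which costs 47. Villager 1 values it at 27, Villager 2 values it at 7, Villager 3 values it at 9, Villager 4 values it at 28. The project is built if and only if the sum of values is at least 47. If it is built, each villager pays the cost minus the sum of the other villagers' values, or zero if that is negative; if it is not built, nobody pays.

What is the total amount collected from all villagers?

7

Total value 71 ≥ cost 47, so it is built.
Villager 1: others sum to 44; max(0, 47 - 44) = 3.
Villager 2: others sum to 64; max(0, 47 - 64) = 0.
Villager 3: others sum to 62; max(0, 47 - 62) = 0.
Villager 4: others sum to 43; max(0, 47 - 43) = 4.
Total collected = 3 + 0 + 0 + 4 = 7.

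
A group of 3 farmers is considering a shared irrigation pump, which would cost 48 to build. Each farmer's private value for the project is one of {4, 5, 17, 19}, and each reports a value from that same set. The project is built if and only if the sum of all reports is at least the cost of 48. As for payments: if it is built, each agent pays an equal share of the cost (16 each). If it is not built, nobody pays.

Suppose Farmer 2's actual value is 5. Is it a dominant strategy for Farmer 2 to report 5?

Yes

Check each profile of the others' reports and compare truth against every alternative report.
Others report (4, 4): truth gives 0, best alternative gives 0.
Others report (4, 5): truth gives 0, best alternative gives 0.
Others report (4, 17): truth gives 0, best alternative gives 0.
Others report (4, 19): truth gives 0, best alternative gives 0.
Others report (5, 4): truth gives 0, best alternative gives 0.
Others report (5, 5): truth gives 0, best alternative gives 0.
(Remaining 10 profiles checked similarly; truth is weakly best in each.)
In every case the truthful report is at least as good as any alternative, so it is a dominant strategy.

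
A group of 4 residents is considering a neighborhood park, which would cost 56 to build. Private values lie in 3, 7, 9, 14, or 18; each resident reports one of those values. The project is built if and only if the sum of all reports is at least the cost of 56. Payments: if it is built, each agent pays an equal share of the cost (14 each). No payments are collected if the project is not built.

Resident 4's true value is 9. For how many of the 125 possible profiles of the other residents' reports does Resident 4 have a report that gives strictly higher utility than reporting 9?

3

Others report (14, 18, 18): truth gives -5; report 3 gives 0 > -5. Violating.
Others report (18, 14, 18): truth gives -5; report 3 gives 0 > -5. Violating.
Others report (18, 18, 14): truth gives -5; report 3 gives 0 > -5. Violating.
Others report (3, 3, 3): truth gives 0; no alternative beats it.
Others report (3, 3, 7): truth gives 0; no alternative beats it.
(Checking all 125 profiles: 3 have a profitable deviation, 122 do not.)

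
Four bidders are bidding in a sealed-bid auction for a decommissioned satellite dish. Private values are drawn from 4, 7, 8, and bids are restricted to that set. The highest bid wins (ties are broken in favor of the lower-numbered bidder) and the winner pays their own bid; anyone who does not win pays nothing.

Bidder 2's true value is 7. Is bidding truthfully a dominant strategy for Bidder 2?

Yes

Check each profile of the others' bids and compare truth against every alternative bid.
Others bid (4, 4, 4): truth gives 0, best alternative gives 0.
Others bid (4, 4, 7): truth gives 0, best alternative gives 0.
Others bid (4, 4, 8): truth gives 0, best alternative gives 0.
Others bid (4, 7, 4): truth gives 0, best alternative gives 0.
Others bid (4, 7, 7): truth gives 0, best alternative gives 0.
Others bid (4, 7, 8): truth gives 0, best alternative gives 0.
(Remaining 21 profiles checked similarly; truth is weakly best in each.)
In every case the truthful bid is at least as good as any alternative, so it is a dominant strategy.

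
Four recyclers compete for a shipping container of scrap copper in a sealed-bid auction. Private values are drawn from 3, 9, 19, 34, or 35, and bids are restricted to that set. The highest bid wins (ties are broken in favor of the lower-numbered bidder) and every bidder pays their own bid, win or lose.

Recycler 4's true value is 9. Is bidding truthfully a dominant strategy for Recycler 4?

Consider the case where Recycler 1 bids 3, Recycler 2 bids 3 and Recycler 3 bids 9.
Truthful bid 9: loses but pays 9, utility -9.
Bid 3 instead: loses but pays 3, utility -3.
Since -3 > -9, bidding 3 is strictly better here, so truthful bidding is not dominant.

No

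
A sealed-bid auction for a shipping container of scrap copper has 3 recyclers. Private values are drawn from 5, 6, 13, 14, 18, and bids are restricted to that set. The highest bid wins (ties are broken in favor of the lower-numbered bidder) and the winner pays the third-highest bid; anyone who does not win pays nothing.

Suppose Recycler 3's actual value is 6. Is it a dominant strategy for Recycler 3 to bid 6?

No

Consider the case where Recycler 1 bids 5 and Recycler 2 bids 6.
Truthful bid 6: loses, pays 0, utility 0.
Bid 13 instead: wins, pays 5, utility 6 - 5 = 1.
Since 1 > 0, bidding 13 is strictly better here, so truthful bidding is not dominant.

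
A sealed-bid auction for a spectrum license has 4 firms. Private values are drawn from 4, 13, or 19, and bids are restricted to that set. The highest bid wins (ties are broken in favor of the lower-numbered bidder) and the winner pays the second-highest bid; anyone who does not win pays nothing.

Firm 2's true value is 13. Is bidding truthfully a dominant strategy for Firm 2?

Yes

Check each profile of the others' bids and compare truth against every alternative bid.
Others bid (4, 4, 4): truth gives 9, best alternative gives 9.
Others bid (4, 4, 13): truth gives 0, best alternative gives 0.
Others bid (4, 4, 19): truth gives 0, best alternative gives 0.
Others bid (4, 13, 4): truth gives 0, best alternative gives 0.
Others bid (4, 13, 13): truth gives 0, best alternative gives 0.
Others bid (4, 13, 19): truth gives 0, best alternative gives 0.
(Remaining 21 profiles checked similarly; truth is weakly best in each.)
In every case the truthful bid is at least as good as any alternative, so it is a dominant strategy.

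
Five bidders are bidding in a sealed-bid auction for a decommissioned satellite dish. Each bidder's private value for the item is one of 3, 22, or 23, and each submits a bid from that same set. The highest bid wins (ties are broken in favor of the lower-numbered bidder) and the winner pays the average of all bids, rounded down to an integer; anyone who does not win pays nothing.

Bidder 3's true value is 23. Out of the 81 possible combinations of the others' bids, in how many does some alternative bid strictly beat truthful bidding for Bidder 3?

1

Others bid (3, 3, 3, 3): truth gives 16; bid 22 gives 17 > 16. Violating.
Others bid (3, 3, 3, 22): truth gives 13; no alternative beats it.
Others bid (3, 3, 3, 23): truth gives 12; no alternative beats it.
(Checking all 81 profiles: 1 has a profitable deviation, 80 do not.)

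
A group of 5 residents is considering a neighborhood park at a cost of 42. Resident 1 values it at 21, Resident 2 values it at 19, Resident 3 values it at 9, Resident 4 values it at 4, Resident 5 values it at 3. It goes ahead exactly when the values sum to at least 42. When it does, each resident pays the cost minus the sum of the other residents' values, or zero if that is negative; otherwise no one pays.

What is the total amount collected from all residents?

Total value 56 ≥ cost 42, so it is built.
Resident 1: others sum to 35; max(0, 42 - 35) = 7.
Resident 2: others sum to 37; max(0, 42 - 37) = 5.
Resident 3: others sum to 47; max(0, 42 - 47) = 0.
Resident 4: others sum to 52; max(0, 42 - 52) = 0.
Resident 5: others sum to 53; max(0, 42 - 53) = 0.
Total collected = 7 + 5 + 0 + 0 + 0 = 12.

12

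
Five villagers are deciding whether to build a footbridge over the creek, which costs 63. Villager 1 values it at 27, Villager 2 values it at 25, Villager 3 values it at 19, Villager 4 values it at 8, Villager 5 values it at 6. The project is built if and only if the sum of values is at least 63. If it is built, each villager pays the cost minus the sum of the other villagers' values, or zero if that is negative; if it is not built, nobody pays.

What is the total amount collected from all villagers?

8

Total value 85 ≥ cost 63, so it is built.
Villager 1: others sum to 58; max(0, 63 - 58) = 5.
Villager 2: others sum to 60; max(0, 63 - 60) = 3.
Villager 3: others sum to 66; max(0, 63 - 66) = 0.
Villager 4: others sum to 77; max(0, 63 - 77) = 0.
Villager 5: others sum to 79; max(0, 63 - 79) = 0.
Total collected = 5 + 3 + 0 + 0 + 0 = 8.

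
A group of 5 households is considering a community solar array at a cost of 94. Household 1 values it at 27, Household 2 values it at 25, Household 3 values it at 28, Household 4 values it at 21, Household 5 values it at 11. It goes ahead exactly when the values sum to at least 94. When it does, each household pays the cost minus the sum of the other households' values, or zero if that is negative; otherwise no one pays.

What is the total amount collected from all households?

Total value 112 ≥ cost 94, so it is built.
Household 1: others sum to 85; max(0, 94 - 85) = 9.
Household 2: others sum to 87; max(0, 94 - 87) = 7.
Household 3: others sum to 84; max(0, 94 - 84) = 10.
Household 4: others sum to 91; max(0, 94 - 91) = 3.
Household 5: others sum to 101; max(0, 94 - 101) = 0.
Total collected = 9 + 7 + 10 + 3 + 0 = 29.

29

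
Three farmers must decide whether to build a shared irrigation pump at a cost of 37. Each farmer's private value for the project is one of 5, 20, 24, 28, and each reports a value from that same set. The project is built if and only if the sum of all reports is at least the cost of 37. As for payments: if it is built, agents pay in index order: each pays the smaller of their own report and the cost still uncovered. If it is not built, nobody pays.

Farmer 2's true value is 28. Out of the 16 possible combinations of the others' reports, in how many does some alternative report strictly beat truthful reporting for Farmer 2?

13

Others report (5, 20): truth gives 0; report 20 gives 8 > 0. Violating.
Others report (5, 24): truth gives 0; report 20 gives 8 > 0. Violating.
Others report (5, 28): truth gives 0; report 5 gives 23 > 0. Violating.
Others report (20, 20): truth gives 11; report 5 gives 23 > 11. Violating.
Others report (5, 5): truth gives 0; no alternative beats it.
Others report (20, 5): truth gives 11; no alternative beats it.
(Checking all 16 profiles: 13 have a profitable deviation, 3 do not.)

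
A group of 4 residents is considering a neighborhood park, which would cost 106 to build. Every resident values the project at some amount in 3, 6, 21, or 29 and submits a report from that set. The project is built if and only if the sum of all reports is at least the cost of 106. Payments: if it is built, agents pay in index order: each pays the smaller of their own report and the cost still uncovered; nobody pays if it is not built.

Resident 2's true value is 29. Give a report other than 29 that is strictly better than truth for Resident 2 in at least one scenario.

Suppose Resident 1 reports 29, Resident 3 reports 29 and Resident 4 reports 29.
Report 29: project built, pays 29, utility 29 - 29 = 0.
Report 21: project built, pays 21, utility 29 - 21 = 8.
So reporting 21 beats truth here (8 > 0).

21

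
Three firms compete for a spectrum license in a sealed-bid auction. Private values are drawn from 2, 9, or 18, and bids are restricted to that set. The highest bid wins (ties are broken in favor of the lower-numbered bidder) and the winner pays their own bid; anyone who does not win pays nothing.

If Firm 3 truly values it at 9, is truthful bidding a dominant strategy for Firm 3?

Yes

Check each profile of the others' bids and compare truth against every alternative bid.
Others bid (2, 2): truth gives 0, best alternative gives 0.
Others bid (2, 9): truth gives 0, best alternative gives 0.
Others bid (2, 18): truth gives 0, best alternative gives 0.
Others bid (9, 2): truth gives 0, best alternative gives 0.
Others bid (9, 9): truth gives 0, best alternative gives 0.
Others bid (9, 18): truth gives 0, best alternative gives 0.
(Remaining 3 profiles checked similarly; truth is weakly best in each.)
In every case the truthful bid is at least as good as any alternative, so it is a dominant strategy.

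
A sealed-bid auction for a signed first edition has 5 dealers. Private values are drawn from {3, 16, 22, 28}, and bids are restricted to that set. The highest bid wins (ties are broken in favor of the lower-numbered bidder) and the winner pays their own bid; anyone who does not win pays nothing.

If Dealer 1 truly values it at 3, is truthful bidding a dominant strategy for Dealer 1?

Check each profile of the others' bids and compare truth against every alternative bid.
Others bid (3, 3, 3, 3): truth gives 0, best alternative gives -13.
Others bid (3, 3, 3, 16): truth gives 0, best alternative gives -13.
Others bid (3, 3, 16, 3): truth gives 0, best alternative gives -13.
Others bid (3, 3, 16, 16): truth gives 0, best alternative gives -13.
Others bid (3, 16, 3, 3): truth gives 0, best alternative gives -13.
Others bid (3, 16, 3, 16): truth gives 0, best alternative gives -13.
(Remaining 250 profiles checked similarly; truth is weakly best in each.)
In every case the truthful bid is at least as good as any alternative, so it is a dominant strategy.

Yes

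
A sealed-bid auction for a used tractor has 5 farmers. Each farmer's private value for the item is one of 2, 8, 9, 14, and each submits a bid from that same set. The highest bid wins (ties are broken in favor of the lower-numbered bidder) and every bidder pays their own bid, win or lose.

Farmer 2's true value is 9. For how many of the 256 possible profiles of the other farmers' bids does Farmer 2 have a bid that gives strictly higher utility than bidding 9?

Others bid (2, 2, 2, 2): truth gives 0; bid 8 gives 1 > 0. Violating.
Others bid (2, 2, 2, 8): truth gives 0; bid 8 gives 1 > 0. Violating.
Others bid (2, 2, 2, 14): truth gives -9; bid 2 gives -2 > -9. Violating.
Others bid (2, 2, 8, 2): truth gives 0; bid 8 gives 1 > 0. Violating.
Others bid (2, 2, 2, 9): truth gives 0; no alternative beats it.
Others bid (2, 2, 8, 9): truth gives 0; no alternative beats it.
(Checking all 256 profiles: 210 have a profitable deviation, 46 do not.)

210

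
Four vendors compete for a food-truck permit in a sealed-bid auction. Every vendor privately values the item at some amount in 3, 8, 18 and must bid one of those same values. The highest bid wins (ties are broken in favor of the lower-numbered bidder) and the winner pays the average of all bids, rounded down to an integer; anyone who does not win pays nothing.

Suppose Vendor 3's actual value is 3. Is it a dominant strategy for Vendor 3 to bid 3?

Yes

Check each profile of the others' bids and compare truth against every alternative bid.
Others bid (3, 3, 8): truth gives 0, best alternative gives -2.
Others bid (3, 3, 3): truth gives 0, best alternative gives -1.
Others bid (3, 3, 18): truth gives 0, best alternative gives 0.
Others bid (3, 8, 3): truth gives 0, best alternative gives 0.
Others bid (3, 8, 8): truth gives 0, best alternative gives 0.
Others bid (3, 8, 18): truth gives 0, best alternative gives 0.
(Remaining 21 profiles checked similarly; truth is weakly best in each.)
In every case the truthful bid is at least as good as any alternative, so it is a dominant strategy.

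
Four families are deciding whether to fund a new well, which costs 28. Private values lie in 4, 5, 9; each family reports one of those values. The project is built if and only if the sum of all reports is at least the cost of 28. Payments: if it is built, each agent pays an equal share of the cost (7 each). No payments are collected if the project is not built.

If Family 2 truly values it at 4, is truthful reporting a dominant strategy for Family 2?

Check each profile of the others' reports and compare truth against every alternative report.
Others report (5, 9, 9): truth gives 0, best alternative gives -3.
Others report (9, 5, 9): truth gives 0, best alternative gives -3.
Others report (9, 9, 5): truth gives 0, best alternative gives -3.
Others report (9, 9, 9): truth gives -3, best alternative gives -3.
Others report (4, 4, 4): truth gives 0, best alternative gives 0.
Others report (4, 4, 5): truth gives 0, best alternative gives 0.
(Remaining 21 profiles checked similarly; truth is weakly best in each.)
In every case the truthful report is at least as good as any alternative, so it is a dominant strategy.

Yes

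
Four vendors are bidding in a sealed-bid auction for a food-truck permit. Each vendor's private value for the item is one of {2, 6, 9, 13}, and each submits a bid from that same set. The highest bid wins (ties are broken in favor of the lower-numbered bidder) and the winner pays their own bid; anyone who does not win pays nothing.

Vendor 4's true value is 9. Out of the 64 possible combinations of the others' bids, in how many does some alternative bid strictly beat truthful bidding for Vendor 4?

1

Others bid (2, 2, 2): truth gives 0; bid 6 gives 3 > 0. Violating.
Others bid (2, 2, 6): truth gives 0; no alternative beats it.
Others bid (2, 2, 9): truth gives 0; no alternative beats it.
(Checking all 64 profiles: 1 has a profitable deviation, 63 do not.)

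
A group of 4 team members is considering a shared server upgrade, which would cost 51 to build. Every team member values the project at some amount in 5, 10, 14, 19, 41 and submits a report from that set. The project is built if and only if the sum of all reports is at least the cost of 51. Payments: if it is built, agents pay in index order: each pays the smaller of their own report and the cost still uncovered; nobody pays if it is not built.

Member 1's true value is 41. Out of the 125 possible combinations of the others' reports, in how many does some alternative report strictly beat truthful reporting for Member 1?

105

Others report (5, 5, 41): truth gives 0; report 5 gives 36 > 0. Violating.
Others report (5, 10, 19): truth gives 0; report 19 gives 22 > 0. Violating.
Others report (5, 10, 41): truth gives 0; report 5 gives 36 > 0. Violating.
Others report (5, 14, 14): truth gives 0; report 19 gives 22 > 0. Violating.
Others report (5, 5, 5): truth gives 0; no alternative beats it.
Others report (5, 5, 10): truth gives 0; no alternative beats it.
(Checking all 125 profiles: 105 have a profitable deviation, 20 do not.)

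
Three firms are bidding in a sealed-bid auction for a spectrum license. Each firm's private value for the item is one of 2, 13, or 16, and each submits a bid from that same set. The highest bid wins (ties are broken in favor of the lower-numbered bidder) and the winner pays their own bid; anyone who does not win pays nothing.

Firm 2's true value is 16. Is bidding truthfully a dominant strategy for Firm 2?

No

Consider the case where Firm 1 bids 2 and Firm 3 bids 2.
Truthful bid 16: wins, pays 16, utility 16 - 16 = 0.
Bid 13 instead: wins, pays 13, utility 16 - 13 = 3.
Since 3 > 0, bidding 13 is strictly better here, so truthful bidding is not dominant.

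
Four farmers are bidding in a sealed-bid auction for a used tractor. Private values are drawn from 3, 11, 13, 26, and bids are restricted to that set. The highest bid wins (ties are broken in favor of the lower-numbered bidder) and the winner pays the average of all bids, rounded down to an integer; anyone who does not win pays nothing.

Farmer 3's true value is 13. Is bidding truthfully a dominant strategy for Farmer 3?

Consider the case where Farmer 1 bids 3, Farmer 2 bids 13 and Farmer 4 bids 3.
Truthful bid 13: loses, pays 0, utility 0.
Bid 26 instead: wins, pays 11, utility 13 - 11 = 2.
Since 2 > 0, bidding 26 is strictly better here, so truthful bidding is not dominant.

No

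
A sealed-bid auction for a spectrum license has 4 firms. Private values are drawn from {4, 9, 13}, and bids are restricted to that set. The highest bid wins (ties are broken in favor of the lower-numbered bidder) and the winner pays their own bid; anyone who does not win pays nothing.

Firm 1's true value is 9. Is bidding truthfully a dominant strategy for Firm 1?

Consider the case where Firm 2 bids 4, Firm 3 bids 4 and Firm 4 bids 4.
Truthful bid 9: wins, pays 9, utility 9 - 9 = 0.
Bid 4 instead: wins, pays 4, utility 9 - 4 = 5.
Since 5 > 0, bidding 4 is strictly better here, so truthful bidding is not dominant.

No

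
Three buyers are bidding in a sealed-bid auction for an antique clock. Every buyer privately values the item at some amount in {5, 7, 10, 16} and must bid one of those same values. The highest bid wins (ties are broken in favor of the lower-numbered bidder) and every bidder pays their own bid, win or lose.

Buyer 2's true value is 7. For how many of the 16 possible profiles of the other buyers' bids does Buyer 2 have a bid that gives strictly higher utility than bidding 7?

14

Others bid (5, 10): truth gives -7; bid 10 gives -3 > -7. Violating.
Others bid (5, 16): truth gives -7; bid 5 gives -5 > -7. Violating.
Others bid (7, 5): truth gives -7; bid 10 gives -3 > -7. Violating.
Others bid (7, 7): truth gives -7; bid 10 gives -3 > -7. Violating.
Others bid (5, 5): truth gives 0; no alternative beats it.
Others bid (5, 7): truth gives 0; no alternative beats it.
(Checking all 16 profiles: 14 have a profitable deviation, 2 do not.)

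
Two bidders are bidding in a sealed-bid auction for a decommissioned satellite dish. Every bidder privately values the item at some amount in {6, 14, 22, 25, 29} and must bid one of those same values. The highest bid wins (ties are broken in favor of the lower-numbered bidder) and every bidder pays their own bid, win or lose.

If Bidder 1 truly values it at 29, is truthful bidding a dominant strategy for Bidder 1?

No

Consider the case where Bidder 2 bids 6.
Truthful bid 29: wins, pays 29, utility 29 - 29 = 0.
Bid 6 instead: wins, pays 6, utility 29 - 6 = 23.
Since 23 > 0, bidding 6 is strictly better here, so truthful bidding is not dominant.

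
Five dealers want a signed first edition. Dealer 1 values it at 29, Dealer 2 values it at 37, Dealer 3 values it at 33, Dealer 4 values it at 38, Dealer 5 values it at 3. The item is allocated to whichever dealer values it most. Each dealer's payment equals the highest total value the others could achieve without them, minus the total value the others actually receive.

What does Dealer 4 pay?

Dealer 4 has the highest value and receives the item.
Without Dealer 4, the item would go to the next-highest value, 37, so the others could achieve 37.
With Dealer 4 present and winning, the others receive nothing, so their total is 0.
Payment = 37 - 0 = 37.

37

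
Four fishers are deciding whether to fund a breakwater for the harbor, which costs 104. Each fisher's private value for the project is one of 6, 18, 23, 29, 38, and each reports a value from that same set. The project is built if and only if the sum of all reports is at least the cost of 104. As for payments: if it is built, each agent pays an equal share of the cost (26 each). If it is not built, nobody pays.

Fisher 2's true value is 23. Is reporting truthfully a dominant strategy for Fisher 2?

Consider the case where Fisher 1 reports 6, Fisher 3 reports 38 and Fisher 4 reports 38.
Truthful report 23: project built, pays 26, utility 23 - 26 = -3.
Report 6 instead: project not built, utility 0.
Since 0 > -3, reporting 6 is strictly better here, so truthful reporting is not dominant.

No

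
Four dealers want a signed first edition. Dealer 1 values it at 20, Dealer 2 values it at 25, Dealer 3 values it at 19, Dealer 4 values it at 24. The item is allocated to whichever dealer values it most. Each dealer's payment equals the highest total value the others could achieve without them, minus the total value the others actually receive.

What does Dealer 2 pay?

Dealer 2 has the highest value and receives the item.
Without Dealer 2, the item would go to the next-highest value, 24, so the others could achieve 24.
With Dealer 2 present and winning, the others receive nothing, so their total is 0.
Payment = 24 - 0 = 24.

24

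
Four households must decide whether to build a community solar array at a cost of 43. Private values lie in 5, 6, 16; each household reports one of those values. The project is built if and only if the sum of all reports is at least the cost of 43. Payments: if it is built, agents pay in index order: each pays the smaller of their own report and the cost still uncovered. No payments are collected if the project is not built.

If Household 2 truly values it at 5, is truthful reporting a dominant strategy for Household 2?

Check each profile of the others' reports and compare truth against every alternative report.
Others report (5, 16, 16): truth gives 0, best alternative gives -1.
Others report (6, 16, 16): truth gives 0, best alternative gives -1.
Others report (16, 5, 16): truth gives 0, best alternative gives -1.
Others report (16, 6, 16): truth gives 0, best alternative gives -1.
Others report (16, 16, 5): truth gives 0, best alternative gives -1.
Others report (16, 16, 6): truth gives 0, best alternative gives -1.
(Remaining 21 profiles checked similarly; truth is weakly best in each.)
In every case the truthful report is at least as good as any alternative, so it is a dominant strategy.

Yes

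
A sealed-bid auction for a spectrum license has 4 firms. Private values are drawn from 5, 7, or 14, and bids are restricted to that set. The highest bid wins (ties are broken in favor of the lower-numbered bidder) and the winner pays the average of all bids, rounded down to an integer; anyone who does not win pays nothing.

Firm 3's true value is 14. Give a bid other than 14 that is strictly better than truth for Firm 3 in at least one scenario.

7

Suppose Firm 1 bids 5, Firm 2 bids 5 and Firm 4 bids 5.
Bid 14: wins, pays 7, utility 14 - 7 = 7.
Bid 7: wins, pays 5, utility 14 - 5 = 9.
So bidding 7 beats truth here (9 > 7).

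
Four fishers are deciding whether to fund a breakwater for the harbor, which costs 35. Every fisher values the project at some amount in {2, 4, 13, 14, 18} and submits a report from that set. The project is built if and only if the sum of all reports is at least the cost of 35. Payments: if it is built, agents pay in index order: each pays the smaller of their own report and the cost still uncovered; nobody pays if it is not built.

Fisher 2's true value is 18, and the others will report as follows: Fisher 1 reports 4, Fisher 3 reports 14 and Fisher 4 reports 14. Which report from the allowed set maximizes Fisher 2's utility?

4

Report 2: project not built, utility 0.
Report 4: project built, pays 4, utility 18 - 4 = 14.
Report 13: project built, pays 13, utility 18 - 13 = 5.
Report 14: project built, pays 14, utility 18 - 14 = 4.
Report 18: project built, pays 18, utility 18 - 18 = 0.
The best choice is 4 with utility 14.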